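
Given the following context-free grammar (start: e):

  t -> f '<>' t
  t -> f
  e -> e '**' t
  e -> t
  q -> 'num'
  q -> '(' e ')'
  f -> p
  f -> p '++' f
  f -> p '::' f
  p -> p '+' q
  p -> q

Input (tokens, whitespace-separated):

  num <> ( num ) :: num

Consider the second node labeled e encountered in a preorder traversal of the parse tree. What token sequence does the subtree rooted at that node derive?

num

[e [t [f [p [q num]]] <> [t [f [p [q ( [e [t [f [p [q num]]]]] )]] :: [f [p [q num]]]]]]]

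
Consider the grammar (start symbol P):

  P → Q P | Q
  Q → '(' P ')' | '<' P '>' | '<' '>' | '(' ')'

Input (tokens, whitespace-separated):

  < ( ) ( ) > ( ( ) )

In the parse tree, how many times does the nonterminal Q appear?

[P [Q < [P [Q ( )] [P [Q ( )]]] >] [P [Q ( [P [Q ( )]] )]]]

5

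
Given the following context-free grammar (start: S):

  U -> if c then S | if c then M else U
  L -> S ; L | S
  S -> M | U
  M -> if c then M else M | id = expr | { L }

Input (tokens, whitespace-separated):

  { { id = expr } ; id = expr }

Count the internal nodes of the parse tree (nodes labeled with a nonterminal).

11

[S [M { [L [S [M { [L [S [M id = expr]]] }]] ; [L [S [M id = expr]]]] }]]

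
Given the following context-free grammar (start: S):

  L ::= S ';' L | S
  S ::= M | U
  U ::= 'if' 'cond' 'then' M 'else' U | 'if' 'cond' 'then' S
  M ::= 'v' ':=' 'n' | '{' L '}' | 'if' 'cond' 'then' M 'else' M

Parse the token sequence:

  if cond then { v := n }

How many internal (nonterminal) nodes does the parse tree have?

7

[S [U if cond then [S [M { [L [S [M v := n]]] }]]]]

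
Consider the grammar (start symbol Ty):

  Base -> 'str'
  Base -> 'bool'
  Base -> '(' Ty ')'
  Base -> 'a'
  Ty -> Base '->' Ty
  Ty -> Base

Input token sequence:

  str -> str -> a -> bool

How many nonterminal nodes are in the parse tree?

[Ty [Base str] -> [Ty [Base str] -> [Ty [Base a] -> [Ty [Base bool]]]]]

8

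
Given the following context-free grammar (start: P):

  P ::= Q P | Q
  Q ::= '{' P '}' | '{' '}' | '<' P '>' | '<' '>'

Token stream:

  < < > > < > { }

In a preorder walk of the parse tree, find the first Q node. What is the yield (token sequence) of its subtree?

< < > >

[P [Q < [P [Q < >]] >] [P [Q < >] [P [Q { }]]]]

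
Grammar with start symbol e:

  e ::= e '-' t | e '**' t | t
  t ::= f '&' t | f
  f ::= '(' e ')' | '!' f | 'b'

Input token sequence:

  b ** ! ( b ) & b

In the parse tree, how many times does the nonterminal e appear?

[e [e [t [f b]]] ** [t [f ! [f ( [e [t [f b]]] )]] & [t [f b]]]]

3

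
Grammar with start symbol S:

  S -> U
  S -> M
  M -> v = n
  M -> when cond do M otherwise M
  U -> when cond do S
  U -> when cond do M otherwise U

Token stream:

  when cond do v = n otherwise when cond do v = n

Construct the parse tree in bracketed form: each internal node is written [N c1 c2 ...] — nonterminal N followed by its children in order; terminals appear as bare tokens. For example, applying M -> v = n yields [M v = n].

S
U
when cond do M otherwise U
when cond do v = n otherwise U
when cond do v = n otherwise when cond do S
when cond do v = n otherwise when cond do M
when cond do v = n otherwise when cond do v = n

[S [U when cond do [M v = n] otherwise [U when cond do [S [M v = n]]]]]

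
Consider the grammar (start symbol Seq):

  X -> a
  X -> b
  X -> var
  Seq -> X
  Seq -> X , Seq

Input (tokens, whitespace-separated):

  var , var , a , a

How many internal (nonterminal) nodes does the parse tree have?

8

[Seq [X var] , [Seq [X var] , [Seq [X a] , [Seq [X a]]]]]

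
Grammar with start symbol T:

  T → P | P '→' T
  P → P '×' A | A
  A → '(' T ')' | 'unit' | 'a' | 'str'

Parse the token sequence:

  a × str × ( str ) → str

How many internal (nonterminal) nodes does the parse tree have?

[T [P [P [P [A a]] × [A str]] × [A ( [T [P [A str]]] )]] → [T [P [A str]]]]

13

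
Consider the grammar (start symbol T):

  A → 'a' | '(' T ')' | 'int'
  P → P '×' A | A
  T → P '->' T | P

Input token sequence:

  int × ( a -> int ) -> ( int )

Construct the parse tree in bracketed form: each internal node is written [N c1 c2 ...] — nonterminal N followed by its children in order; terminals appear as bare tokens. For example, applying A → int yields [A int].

[T [P [P [A int]] × [A ( [T [P [A a]] -> [T [P [A int]]]] )]] -> [T [P [A ( [T [P [A int]]] )]]]]

T
P -> T
P × A -> T
A × A -> T
int × A -> T
int × ( T ) -> T
int × ( P -> T ) -> T
int × ( A -> T ) -> T
int × ( a -> T ) -> T
int × ( a -> P ) -> T
int × ( a -> A ) -> T
int × ( a -> int ) -> T
int × ( a -> int ) -> P
int × ( a -> int ) -> A
int × ( a -> int ) -> ( T )
int × ( a -> int ) -> ( P )
int × ( a -> int ) -> ( A )
int × ( a -> int ) -> ( int )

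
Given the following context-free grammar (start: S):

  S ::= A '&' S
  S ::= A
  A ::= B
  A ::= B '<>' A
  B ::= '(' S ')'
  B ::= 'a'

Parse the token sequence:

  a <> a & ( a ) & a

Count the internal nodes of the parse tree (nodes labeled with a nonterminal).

14

[S [A [B a] <> [A [B a]]] & [S [A [B ( [S [A [B a]]] )]] & [S [A [B a]]]]]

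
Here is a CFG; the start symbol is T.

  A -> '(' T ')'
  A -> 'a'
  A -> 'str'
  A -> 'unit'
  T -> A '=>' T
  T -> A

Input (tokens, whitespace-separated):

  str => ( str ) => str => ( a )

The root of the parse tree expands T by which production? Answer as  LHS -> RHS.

[T [A str] => [T [A ( [T [A str]] )] => [T [A str] => [T [A ( [T [A a]] )]]]]]

T -> A '=>' T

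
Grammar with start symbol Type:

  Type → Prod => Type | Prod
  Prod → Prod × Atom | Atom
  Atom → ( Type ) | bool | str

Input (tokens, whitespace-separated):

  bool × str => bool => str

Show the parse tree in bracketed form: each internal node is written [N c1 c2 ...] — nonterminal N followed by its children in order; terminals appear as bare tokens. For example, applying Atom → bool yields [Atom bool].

[Type [Prod [Prod [Atom bool]] × [Atom str]] => [Type [Prod [Atom bool]] => [Type [Prod [Atom str]]]]]

Type
Prod => Type
Prod × Atom => Type
Atom × Atom => Type
bool × Atom => Type
bool × str => Type
bool × str => Prod => Type
bool × str => Atom => Type
bool × str => bool => Type
bool × str => bool => Prod
bool × str => bool => Atom
bool × str => bool => str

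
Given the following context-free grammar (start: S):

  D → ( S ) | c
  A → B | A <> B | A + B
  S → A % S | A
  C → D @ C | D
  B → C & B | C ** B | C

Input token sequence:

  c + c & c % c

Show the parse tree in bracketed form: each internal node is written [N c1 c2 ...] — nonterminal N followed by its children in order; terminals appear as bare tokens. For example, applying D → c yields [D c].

S
A % S
A + B % S
B + B % S
C + B % S
D + B % S
c + B % S
c + C & B % S
c + D & B % S
c + c & B % S
c + c & C % S
c + c & D % S
c + c & c % S
c + c & c % A
c + c & c % B
c + c & c % C
c + c & c % D
c + c & c % c

[S [A [A [B [C [D c]]]] + [B [C [D c]] & [B [C [D c]]]]] % [S [A [B [C [D c]]]]]]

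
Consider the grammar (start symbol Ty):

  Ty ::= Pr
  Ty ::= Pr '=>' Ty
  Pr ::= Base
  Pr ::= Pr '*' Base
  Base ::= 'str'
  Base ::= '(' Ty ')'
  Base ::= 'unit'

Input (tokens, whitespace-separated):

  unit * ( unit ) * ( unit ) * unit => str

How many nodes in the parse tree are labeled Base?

[Ty [Pr [Pr [Pr [Pr [Base unit]] * [Base ( [Ty [Pr [Base unit]]] )]] * [Base ( [Ty [Pr [Base unit]]] )]] * [Base unit]] => [Ty [Pr [Base str]]]]

7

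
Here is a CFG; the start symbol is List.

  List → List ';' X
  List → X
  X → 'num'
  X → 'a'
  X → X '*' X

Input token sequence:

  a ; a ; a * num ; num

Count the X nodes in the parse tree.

6

[List [List [List [List [X a]] ; [X a]] ; [X [X a] * [X num]]] ; [X num]]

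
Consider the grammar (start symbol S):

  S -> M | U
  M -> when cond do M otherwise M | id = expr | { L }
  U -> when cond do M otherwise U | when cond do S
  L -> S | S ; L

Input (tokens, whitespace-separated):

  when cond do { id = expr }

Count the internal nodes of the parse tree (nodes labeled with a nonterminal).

[S [U when cond do [S [M { [L [S [M id = expr]]] }]]]]

7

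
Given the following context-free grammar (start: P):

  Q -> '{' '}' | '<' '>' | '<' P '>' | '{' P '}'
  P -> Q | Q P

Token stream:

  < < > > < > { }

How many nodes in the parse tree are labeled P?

4

[P [Q < [P [Q < >]] >] [P [Q < >] [P [Q { }]]]]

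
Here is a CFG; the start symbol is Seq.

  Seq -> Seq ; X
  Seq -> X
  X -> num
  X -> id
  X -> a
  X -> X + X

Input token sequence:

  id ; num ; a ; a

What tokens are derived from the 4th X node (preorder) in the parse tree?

[Seq [Seq [Seq [Seq [X id]] ; [X num]] ; [X a]] ; [X a]]

a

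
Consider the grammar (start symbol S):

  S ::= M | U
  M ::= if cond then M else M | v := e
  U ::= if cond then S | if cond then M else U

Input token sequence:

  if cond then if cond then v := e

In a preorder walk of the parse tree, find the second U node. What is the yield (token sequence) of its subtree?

if cond then v := e

[S [U if cond then [S [U if cond then [S [M v := e]]]]]]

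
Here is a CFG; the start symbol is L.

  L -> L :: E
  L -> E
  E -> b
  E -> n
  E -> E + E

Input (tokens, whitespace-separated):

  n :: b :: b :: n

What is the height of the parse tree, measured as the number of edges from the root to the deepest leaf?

5

[L [L [L [L [E n]] :: [E b]] :: [E b]] :: [E n]]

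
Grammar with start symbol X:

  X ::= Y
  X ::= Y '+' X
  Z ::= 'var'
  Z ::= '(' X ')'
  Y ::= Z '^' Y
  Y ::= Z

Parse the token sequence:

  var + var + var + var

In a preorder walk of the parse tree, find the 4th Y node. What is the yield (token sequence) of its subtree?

[X [Y [Z var]] + [X [Y [Z var]] + [X [Y [Z var]] + [X [Y [Z var]]]]]]

var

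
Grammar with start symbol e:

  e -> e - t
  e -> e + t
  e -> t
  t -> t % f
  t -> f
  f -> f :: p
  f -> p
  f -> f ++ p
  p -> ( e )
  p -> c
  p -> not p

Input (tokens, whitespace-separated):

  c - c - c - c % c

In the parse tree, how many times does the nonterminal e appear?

4

[e [e [e [e [t [f [p c]]]] - [t [f [p c]]]] - [t [f [p c]]]] - [t [t [f [p c]]] % [f [p c]]]]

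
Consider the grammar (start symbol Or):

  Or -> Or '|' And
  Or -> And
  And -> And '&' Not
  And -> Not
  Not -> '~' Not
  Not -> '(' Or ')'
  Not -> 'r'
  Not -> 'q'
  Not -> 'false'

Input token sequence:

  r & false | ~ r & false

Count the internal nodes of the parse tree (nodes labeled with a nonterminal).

11

[Or [Or [And [And [Not r]] & [Not false]]] | [And [And [Not ~ [Not r]]] & [Not false]]]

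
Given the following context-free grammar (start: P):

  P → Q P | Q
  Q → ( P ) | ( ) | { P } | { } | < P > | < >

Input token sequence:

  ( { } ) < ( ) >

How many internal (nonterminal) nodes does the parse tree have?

8

[P [Q ( [P [Q { }]] )] [P [Q < [P [Q ( )]] >]]]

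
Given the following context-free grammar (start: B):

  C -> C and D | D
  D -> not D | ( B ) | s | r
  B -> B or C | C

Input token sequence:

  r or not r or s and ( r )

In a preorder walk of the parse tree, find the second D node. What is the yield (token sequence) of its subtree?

not r

[B [B [B [C [D r]]] or [C [D not [D r]]]] or [C [C [D s]] and [D ( [B [C [D r]]] )]]]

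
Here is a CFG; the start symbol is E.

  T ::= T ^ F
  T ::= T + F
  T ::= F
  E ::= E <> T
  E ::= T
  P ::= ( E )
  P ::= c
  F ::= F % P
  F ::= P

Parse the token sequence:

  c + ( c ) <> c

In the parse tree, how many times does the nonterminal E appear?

[E [E [T [T [F [P c]]] + [F [P ( [E [T [F [P c]]]] )]]]] <> [T [F [P c]]]]

3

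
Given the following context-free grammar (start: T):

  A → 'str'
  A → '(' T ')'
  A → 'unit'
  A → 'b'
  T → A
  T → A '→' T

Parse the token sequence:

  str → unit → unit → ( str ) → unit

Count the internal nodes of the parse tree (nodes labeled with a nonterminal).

[T [A str] → [T [A unit] → [T [A unit] → [T [A ( [T [A str]] )] → [T [A unit]]]]]]

12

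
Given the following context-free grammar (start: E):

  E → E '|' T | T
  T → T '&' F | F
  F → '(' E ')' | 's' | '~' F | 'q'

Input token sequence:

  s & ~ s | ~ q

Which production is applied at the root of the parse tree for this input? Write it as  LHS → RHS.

[E [E [T [T [F s]] & [F ~ [F s]]]] | [T [F ~ [F q]]]]

E → E '|' T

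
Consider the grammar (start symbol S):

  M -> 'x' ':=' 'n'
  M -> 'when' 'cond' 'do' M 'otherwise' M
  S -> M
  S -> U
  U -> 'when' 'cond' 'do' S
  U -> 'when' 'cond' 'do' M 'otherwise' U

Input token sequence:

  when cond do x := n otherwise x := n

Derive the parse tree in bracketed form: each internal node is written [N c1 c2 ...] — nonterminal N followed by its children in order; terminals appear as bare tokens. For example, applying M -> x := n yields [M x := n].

S
M
when cond do M otherwise M
when cond do x := n otherwise M
when cond do x := n otherwise x := n

[S [M when cond do [M x := n] otherwise [M x := n]]]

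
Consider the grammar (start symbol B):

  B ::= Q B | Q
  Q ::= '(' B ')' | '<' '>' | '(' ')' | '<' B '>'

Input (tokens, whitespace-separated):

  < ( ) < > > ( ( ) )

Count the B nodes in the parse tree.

[B [Q < [B [Q ( )] [B [Q < >]]] >] [B [Q ( [B [Q ( )]] )]]]

5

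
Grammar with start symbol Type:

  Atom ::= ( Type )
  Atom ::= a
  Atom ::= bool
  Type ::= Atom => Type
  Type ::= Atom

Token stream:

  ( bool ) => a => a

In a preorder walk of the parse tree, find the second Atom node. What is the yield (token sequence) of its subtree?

bool

[Type [Atom ( [Type [Atom bool]] )] => [Type [Atom a] => [Type [Atom a]]]]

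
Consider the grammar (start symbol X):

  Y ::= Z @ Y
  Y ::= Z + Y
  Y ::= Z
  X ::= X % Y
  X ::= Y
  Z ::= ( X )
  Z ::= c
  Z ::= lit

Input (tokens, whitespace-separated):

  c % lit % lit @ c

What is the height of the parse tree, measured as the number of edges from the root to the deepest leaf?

[X [X [X [Y [Z c]]] % [Y [Z lit]]] % [Y [Z lit] @ [Y [Z c]]]]

5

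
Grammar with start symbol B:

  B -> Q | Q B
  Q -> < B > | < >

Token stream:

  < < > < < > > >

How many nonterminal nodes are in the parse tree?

8

[B [Q < [B [Q < >] [B [Q < [B [Q < >]] >]]] >]]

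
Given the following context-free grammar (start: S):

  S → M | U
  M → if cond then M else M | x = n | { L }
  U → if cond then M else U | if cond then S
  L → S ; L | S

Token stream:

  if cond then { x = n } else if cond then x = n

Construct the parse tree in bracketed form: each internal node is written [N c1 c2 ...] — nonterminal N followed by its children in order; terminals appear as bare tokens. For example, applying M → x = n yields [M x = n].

S
U
if cond then M else U
if cond then { L } else U
if cond then { S } else U
if cond then { M } else U
if cond then { x = n } else U
if cond then { x = n } else if cond then S
if cond then { x = n } else if cond then M
if cond then { x = n } else if cond then x = n

[S [U if cond then [M { [L [S [M x = n]]] }] else [U if cond then [S [M x = n]]]]]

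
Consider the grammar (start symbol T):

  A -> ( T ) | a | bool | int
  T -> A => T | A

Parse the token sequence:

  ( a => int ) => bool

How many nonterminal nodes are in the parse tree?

[T [A ( [T [A a] => [T [A int]]] )] => [T [A bool]]]

8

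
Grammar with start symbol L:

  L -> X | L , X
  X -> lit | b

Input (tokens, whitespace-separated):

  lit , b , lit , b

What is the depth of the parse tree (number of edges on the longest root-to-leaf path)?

5

[L [L [L [L [X lit]] , [X b]] , [X lit]] , [X b]]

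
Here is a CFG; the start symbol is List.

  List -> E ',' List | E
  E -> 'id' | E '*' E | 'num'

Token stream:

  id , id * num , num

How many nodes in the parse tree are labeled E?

5

[List [E id] , [List [E [E id] * [E num]] , [List [E num]]]]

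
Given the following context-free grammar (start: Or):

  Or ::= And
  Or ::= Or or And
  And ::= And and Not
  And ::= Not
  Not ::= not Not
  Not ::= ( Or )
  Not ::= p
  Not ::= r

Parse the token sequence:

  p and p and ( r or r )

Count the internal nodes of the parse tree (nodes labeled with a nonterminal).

[Or [And [And [And [Not p]] and [Not p]] and [Not ( [Or [Or [And [Not r]]] or [And [Not r]]] )]]]

13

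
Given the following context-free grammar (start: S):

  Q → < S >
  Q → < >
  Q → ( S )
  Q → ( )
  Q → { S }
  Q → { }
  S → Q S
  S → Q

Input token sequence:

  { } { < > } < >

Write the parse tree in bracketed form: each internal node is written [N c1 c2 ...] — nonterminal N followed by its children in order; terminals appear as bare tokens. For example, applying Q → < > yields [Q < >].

[S [Q { }] [S [Q { [S [Q < >]] }] [S [Q < >]]]]

S
Q S
{ } S
{ } Q S
{ } { S } S
{ } { Q } S
{ } { < > } S
{ } { < > } Q
{ } { < > } < >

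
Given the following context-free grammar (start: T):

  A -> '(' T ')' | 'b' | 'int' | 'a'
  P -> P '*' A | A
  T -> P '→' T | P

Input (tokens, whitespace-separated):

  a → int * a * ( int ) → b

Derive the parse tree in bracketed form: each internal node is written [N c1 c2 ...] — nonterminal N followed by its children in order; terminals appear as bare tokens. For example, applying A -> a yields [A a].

T
P → T
A → T
a → T
a → P → T
a → P * A → T
a → P * A * A → T
a → A * A * A → T
a → int * A * A → T
a → int * a * A → T
a → int * a * ( T ) → T
a → int * a * ( P ) → T
a → int * a * ( A ) → T
a → int * a * ( int ) → T
a → int * a * ( int ) → P
a → int * a * ( int ) → A
a → int * a * ( int ) → b

[T [P [A a]] → [T [P [P [P [A int]] * [A a]] * [A ( [T [P [A int]]] )]] → [T [P [A b]]]]]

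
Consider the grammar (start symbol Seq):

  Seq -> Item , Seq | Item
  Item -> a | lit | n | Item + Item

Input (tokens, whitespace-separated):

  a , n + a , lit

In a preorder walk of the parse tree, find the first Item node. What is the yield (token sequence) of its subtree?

[Seq [Item a] , [Seq [Item [Item n] + [Item a]] , [Seq [Item lit]]]]

a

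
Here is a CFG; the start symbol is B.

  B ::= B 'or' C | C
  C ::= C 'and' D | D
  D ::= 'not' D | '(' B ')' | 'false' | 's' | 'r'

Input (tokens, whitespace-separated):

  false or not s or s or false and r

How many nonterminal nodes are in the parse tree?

15

[B [B [B [B [C [D false]]] or [C [D not [D s]]]] or [C [D s]]] or [C [C [D false]] and [D r]]]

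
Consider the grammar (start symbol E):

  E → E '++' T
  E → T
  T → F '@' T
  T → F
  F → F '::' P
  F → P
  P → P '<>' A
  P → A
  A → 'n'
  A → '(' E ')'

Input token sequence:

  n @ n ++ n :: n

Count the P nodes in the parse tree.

4

[E [E [T [F [P [A n]]] @ [T [F [P [A n]]]]]] ++ [T [F [F [P [A n]]] :: [P [A n]]]]]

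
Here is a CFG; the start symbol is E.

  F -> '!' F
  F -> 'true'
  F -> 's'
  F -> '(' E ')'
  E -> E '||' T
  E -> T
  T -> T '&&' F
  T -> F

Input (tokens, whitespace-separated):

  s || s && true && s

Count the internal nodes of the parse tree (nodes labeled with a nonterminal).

[E [E [T [F s]]] || [T [T [T [F s]] && [F true]] && [F s]]]

10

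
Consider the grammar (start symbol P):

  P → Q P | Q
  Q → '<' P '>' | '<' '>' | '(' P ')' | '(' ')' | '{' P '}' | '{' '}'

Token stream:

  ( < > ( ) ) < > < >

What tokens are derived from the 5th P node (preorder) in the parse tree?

[P [Q ( [P [Q < >] [P [Q ( )]]] )] [P [Q < >] [P [Q < >]]]]

< >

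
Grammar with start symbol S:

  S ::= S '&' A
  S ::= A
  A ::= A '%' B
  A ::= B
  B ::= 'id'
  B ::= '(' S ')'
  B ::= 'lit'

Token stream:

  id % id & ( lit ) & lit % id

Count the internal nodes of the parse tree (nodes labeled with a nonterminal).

[S [S [S [A [A [B id]] % [B id]]] & [A [B ( [S [A [B lit]]] )]]] & [A [A [B lit]] % [B id]]]

16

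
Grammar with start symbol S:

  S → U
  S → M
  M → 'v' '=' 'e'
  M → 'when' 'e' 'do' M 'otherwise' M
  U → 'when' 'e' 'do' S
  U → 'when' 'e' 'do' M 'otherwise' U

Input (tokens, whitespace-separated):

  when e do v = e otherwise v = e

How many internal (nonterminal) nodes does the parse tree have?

[S [M when e do [M v = e] otherwise [M v = e]]]

4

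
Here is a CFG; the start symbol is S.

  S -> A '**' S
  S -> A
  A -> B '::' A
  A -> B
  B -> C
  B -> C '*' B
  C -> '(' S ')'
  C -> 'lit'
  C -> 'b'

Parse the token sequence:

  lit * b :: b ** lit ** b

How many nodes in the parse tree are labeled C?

5

[S [A [B [C lit] * [B [C b]]] :: [A [B [C b]]]] ** [S [A [B [C lit]]] ** [S [A [B [C b]]]]]]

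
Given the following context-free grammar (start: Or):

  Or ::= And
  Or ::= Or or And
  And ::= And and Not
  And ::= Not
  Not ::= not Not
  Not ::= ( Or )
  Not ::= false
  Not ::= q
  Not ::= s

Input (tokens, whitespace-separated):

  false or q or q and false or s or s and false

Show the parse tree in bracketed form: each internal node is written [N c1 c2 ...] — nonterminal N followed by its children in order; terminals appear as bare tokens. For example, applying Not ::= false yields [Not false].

Or
Or or And
Or or And or And
Or or And or And or And
Or or And or And or And or And
And or And or And or And or And
Not or And or And or And or And
false or And or And or And or And
false or Not or And or And or And
false or q or And or And or And
false or q or And and Not or And or And
false or q or Not and Not or And or And
false or q or q and Not or And or And
false or q or q and false or And or And
false or q or q and false or Not or And
false or q or q and false or s or And
false or q or q and false or s or And and Not
false or q or q and false or s or Not and Not
false or q or q and false or s or s and Not
false or q or q and false or s or s and false

[Or [Or [Or [Or [Or [And [Not false]]] or [And [Not q]]] or [And [And [Not q]] and [Not false]]] or [And [Not s]]] or [And [And [Not s]] and [Not false]]]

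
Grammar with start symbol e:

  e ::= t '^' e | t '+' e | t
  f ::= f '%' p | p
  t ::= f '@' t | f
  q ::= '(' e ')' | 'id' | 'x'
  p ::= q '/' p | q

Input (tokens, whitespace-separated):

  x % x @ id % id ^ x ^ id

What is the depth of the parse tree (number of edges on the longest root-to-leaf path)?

[e [t [f [f [p [q x]]] % [p [q x]]] @ [t [f [f [p [q id]]] % [p [q id]]]]] ^ [e [t [f [p [q x]]]] ^ [e [t [f [p [q id]]]]]]]

7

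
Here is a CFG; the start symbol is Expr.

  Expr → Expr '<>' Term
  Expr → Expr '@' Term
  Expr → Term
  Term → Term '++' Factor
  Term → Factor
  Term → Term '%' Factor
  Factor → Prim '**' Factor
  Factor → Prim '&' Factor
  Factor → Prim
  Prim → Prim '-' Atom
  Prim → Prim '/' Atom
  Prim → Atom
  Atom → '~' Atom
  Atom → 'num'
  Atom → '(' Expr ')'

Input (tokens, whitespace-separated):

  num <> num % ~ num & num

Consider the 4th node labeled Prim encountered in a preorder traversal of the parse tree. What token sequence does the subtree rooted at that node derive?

num

[Expr [Expr [Term [Factor [Prim [Atom num]]]]] <> [Term [Term [Factor [Prim [Atom num]]]] % [Factor [Prim [Atom ~ [Atom num]]] & [Factor [Prim [Atom num]]]]]]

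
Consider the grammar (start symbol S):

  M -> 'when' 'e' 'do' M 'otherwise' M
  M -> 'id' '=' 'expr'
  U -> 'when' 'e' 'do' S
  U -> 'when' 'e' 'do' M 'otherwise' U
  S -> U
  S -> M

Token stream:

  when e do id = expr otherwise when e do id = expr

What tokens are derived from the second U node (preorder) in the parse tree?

[S [U when e do [M id = expr] otherwise [U when e do [S [M id = expr]]]]]

when e do id = expr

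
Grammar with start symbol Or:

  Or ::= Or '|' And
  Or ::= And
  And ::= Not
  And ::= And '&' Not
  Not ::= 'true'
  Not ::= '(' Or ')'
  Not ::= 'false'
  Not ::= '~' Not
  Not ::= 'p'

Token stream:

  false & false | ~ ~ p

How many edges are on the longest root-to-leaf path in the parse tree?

[Or [Or [And [And [Not false]] & [Not false]]] | [And [Not ~ [Not ~ [Not p]]]]]

5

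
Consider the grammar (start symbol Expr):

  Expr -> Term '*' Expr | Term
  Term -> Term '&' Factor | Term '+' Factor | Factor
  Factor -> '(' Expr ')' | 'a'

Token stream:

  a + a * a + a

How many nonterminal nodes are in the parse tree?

10

[Expr [Term [Term [Factor a]] + [Factor a]] * [Expr [Term [Term [Factor a]] + [Factor a]]]]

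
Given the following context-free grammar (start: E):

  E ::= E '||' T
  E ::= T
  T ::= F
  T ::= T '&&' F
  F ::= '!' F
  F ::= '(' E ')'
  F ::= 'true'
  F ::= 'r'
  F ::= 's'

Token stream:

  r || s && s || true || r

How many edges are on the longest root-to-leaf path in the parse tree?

[E [E [E [E [T [F r]]] || [T [T [F s]] && [F s]]] || [T [F true]]] || [T [F r]]]

6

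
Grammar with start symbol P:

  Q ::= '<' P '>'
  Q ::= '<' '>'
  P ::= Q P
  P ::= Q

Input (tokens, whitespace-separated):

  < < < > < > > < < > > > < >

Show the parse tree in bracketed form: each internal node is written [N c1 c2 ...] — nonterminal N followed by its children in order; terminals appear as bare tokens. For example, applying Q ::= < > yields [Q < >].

[P [Q < [P [Q < [P [Q < >] [P [Q < >]]] >] [P [Q < [P [Q < >]] >]]] >] [P [Q < >]]]

P
Q P
< P > P
< Q P > P
< < P > P > P
< < Q P > P > P
< < < > P > P > P
< < < > Q > P > P
< < < > < > > P > P
< < < > < > > Q > P
< < < > < > > < P > > P
< < < > < > > < Q > > P
< < < > < > > < < > > > P
< < < > < > > < < > > > Q
< < < > < > > < < > > > < >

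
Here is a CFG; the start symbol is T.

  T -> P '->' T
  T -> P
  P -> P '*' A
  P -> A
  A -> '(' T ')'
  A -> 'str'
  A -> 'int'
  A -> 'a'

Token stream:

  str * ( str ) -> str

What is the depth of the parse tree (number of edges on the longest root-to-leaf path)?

6

[T [P [P [A str]] * [A ( [T [P [A str]]] )]] -> [T [P [A str]]]]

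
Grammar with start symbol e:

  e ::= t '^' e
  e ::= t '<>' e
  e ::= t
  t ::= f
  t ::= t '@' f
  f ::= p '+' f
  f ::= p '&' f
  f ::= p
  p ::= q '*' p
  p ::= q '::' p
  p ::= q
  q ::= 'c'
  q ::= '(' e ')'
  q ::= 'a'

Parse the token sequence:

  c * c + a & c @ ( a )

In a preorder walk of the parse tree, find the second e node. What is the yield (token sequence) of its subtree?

[e [t [t [f [p [q c] * [p [q c]]] + [f [p [q a]] & [f [p [q c]]]]]] @ [f [p [q ( [e [t [f [p [q a]]]]] )]]]]]

a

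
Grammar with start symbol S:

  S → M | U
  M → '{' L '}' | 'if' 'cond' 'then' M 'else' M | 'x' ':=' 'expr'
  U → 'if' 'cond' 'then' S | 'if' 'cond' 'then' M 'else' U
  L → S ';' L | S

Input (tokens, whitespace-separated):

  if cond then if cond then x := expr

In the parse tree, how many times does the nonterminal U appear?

2

[S [U if cond then [S [U if cond then [S [M x := expr]]]]]]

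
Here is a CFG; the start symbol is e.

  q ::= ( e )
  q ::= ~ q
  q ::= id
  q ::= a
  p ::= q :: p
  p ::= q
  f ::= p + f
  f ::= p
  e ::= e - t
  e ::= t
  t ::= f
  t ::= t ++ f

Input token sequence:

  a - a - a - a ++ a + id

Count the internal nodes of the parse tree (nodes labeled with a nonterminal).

27

[e [e [e [e [t [f [p [q a]]]]] - [t [f [p [q a]]]]] - [t [f [p [q a]]]]] - [t [t [f [p [q a]]]] ++ [f [p [q a]] + [f [p [q id]]]]]]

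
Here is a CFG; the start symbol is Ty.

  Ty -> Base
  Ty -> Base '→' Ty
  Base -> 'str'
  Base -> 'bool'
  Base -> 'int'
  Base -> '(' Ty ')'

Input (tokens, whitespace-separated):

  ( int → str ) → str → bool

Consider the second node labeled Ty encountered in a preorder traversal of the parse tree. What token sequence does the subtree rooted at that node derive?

int → str

[Ty [Base ( [Ty [Base int] → [Ty [Base str]]] )] → [Ty [Base str] → [Ty [Base bool]]]]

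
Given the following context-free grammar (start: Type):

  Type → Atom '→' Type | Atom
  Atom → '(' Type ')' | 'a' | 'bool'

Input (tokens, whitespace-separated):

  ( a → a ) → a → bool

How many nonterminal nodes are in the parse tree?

[Type [Atom ( [Type [Atom a] → [Type [Atom a]]] )] → [Type [Atom a] → [Type [Atom bool]]]]

10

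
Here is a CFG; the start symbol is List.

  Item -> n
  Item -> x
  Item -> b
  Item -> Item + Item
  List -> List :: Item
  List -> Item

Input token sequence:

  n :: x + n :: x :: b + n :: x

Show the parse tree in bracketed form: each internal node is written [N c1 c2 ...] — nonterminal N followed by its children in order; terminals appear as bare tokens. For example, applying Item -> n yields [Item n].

List
List :: Item
List :: Item :: Item
List :: Item :: Item :: Item
List :: Item :: Item :: Item :: Item
Item :: Item :: Item :: Item :: Item
n :: Item :: Item :: Item :: Item
n :: Item + Item :: Item :: Item :: Item
n :: x + Item :: Item :: Item :: Item
n :: x + n :: Item :: Item :: Item
n :: x + n :: x :: Item :: Item
n :: x + n :: x :: Item + Item :: Item
n :: x + n :: x :: b + Item :: Item
n :: x + n :: x :: b + n :: Item
n :: x + n :: x :: b + n :: x

[List [List [List [List [List [Item n]] :: [Item [Item x] + [Item n]]] :: [Item x]] :: [Item [Item b] + [Item n]]] :: [Item x]]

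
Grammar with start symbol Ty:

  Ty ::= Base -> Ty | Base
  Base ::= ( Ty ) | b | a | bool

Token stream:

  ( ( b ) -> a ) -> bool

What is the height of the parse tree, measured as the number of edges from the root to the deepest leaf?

6

[Ty [Base ( [Ty [Base ( [Ty [Base b]] )] -> [Ty [Base a]]] )] -> [Ty [Base bool]]]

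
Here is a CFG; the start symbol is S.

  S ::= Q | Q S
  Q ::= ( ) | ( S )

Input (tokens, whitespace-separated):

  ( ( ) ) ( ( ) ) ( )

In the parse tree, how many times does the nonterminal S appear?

[S [Q ( [S [Q ( )]] )] [S [Q ( [S [Q ( )]] )] [S [Q ( )]]]]

5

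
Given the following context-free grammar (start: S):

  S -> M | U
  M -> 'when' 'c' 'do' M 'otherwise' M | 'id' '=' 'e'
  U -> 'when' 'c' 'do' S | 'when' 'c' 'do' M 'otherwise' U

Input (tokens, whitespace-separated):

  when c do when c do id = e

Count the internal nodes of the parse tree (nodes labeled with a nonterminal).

[S [U when c do [S [U when c do [S [M id = e]]]]]]

6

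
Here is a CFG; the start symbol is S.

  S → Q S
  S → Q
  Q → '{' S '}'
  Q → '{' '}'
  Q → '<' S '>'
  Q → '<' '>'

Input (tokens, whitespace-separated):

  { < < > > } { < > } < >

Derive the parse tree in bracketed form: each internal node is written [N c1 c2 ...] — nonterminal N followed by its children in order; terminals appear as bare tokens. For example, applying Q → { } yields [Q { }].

[S [Q { [S [Q < [S [Q < >]] >]] }] [S [Q { [S [Q < >]] }] [S [Q < >]]]]

S
Q S
{ S } S
{ Q } S
{ < S > } S
{ < Q > } S
{ < < > > } S
{ < < > > } Q S
{ < < > > } { S } S
{ < < > > } { Q } S
{ < < > > } { < > } S
{ < < > > } { < > } Q
{ < < > > } { < > } < >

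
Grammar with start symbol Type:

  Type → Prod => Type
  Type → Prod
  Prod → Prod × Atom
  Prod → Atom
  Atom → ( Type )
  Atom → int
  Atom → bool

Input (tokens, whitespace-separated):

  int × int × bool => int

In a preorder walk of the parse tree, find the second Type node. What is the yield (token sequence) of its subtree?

[Type [Prod [Prod [Prod [Atom int]] × [Atom int]] × [Atom bool]] => [Type [Prod [Atom int]]]]

int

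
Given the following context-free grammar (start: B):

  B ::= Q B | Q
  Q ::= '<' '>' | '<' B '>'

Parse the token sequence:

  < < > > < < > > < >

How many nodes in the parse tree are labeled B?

[B [Q < [B [Q < >]] >] [B [Q < [B [Q < >]] >] [B [Q < >]]]]

5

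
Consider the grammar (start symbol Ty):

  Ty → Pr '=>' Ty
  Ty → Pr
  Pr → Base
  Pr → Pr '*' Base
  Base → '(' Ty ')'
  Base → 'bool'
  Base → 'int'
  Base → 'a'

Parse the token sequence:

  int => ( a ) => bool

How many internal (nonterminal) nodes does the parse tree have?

[Ty [Pr [Base int]] => [Ty [Pr [Base ( [Ty [Pr [Base a]]] )]] => [Ty [Pr [Base bool]]]]]

12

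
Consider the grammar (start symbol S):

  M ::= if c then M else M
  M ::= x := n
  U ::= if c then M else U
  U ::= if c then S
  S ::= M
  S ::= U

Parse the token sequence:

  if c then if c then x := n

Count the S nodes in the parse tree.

[S [U if c then [S [U if c then [S [M x := n]]]]]]

3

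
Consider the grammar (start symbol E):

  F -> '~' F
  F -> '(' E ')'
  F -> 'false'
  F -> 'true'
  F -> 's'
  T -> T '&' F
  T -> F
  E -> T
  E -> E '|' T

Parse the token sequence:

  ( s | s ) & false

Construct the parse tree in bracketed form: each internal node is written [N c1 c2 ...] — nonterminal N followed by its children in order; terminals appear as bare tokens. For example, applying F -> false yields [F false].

[E [T [T [F ( [E [E [T [F s]]] | [T [F s]]] )]] & [F false]]]

E
T
T & F
F & F
( E ) & F
( E | T ) & F
( T | T ) & F
( F | T ) & F
( s | T ) & F
( s | F ) & F
( s | s ) & F
( s | s ) & false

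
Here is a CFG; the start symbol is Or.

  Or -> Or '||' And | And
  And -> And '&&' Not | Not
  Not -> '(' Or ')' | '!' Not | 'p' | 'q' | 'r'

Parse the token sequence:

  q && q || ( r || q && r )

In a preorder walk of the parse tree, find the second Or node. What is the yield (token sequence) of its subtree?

q && q

[Or [Or [And [And [Not q]] && [Not q]]] || [And [Not ( [Or [Or [And [Not r]]] || [And [And [Not q]] && [Not r]]] )]]]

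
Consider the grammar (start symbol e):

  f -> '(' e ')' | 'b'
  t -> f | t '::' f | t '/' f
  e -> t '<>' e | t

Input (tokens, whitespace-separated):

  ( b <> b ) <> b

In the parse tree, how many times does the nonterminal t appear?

[e [t [f ( [e [t [f b]] <> [e [t [f b]]]] )]] <> [e [t [f b]]]]

4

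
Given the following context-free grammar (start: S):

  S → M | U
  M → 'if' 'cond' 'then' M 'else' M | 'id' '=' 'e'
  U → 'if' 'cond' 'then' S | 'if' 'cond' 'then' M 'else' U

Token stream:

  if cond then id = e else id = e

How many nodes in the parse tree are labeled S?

1

[S [M if cond then [M id = e] else [M id = e]]]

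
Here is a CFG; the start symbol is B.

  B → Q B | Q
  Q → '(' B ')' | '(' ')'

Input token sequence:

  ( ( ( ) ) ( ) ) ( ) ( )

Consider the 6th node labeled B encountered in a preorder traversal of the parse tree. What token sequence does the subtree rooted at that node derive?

[B [Q ( [B [Q ( [B [Q ( )]] )] [B [Q ( )]]] )] [B [Q ( )] [B [Q ( )]]]]

( )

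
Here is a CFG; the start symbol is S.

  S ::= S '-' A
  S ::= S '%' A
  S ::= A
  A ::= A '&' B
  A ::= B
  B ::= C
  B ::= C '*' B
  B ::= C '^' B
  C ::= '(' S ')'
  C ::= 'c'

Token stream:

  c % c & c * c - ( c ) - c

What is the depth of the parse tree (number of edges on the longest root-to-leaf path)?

9

[S [S [S [S [A [B [C c]]]] % [A [A [B [C c]]] & [B [C c] * [B [C c]]]]] - [A [B [C ( [S [A [B [C c]]]] )]]]] - [A [B [C c]]]]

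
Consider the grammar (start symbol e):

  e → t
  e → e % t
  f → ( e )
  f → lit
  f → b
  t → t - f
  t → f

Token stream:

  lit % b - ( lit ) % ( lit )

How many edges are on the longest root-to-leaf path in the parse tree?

[e [e [e [t [f lit]]] % [t [t [f b]] - [f ( [e [t [f lit]]] )]]] % [t [f ( [e [t [f lit]]] )]]]

7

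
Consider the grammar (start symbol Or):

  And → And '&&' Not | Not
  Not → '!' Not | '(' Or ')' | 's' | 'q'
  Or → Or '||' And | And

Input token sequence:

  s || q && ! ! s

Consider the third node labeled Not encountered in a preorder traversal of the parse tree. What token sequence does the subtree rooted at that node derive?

! ! s

[Or [Or [And [Not s]]] || [And [And [Not q]] && [Not ! [Not ! [Not s]]]]]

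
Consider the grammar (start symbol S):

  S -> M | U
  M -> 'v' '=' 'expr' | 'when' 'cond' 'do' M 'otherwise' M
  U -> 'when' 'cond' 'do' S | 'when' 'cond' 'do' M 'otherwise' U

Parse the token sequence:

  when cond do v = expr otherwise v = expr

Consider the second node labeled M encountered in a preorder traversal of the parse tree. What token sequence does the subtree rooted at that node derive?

v = expr

[S [M when cond do [M v = expr] otherwise [M v = expr]]]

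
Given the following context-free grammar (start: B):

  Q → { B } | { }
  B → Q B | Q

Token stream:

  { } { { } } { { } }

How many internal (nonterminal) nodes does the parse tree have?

10

[B [Q { }] [B [Q { [B [Q { }]] }] [B [Q { [B [Q { }]] }]]]]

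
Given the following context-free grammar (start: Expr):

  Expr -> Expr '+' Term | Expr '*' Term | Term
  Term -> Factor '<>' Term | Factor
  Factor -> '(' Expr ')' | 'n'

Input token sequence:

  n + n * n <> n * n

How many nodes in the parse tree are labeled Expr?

4

[Expr [Expr [Expr [Expr [Term [Factor n]]] + [Term [Factor n]]] * [Term [Factor n] <> [Term [Factor n]]]] * [Term [Factor n]]]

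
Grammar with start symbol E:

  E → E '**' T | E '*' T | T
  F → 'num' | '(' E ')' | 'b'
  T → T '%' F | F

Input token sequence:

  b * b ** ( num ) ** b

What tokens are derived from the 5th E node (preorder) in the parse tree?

[E [E [E [E [T [F b]]] * [T [F b]]] ** [T [F ( [E [T [F num]]] )]]] ** [T [F b]]]

num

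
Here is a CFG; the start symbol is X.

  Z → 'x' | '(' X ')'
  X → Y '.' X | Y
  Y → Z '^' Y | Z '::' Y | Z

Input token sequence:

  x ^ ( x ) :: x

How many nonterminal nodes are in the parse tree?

[X [Y [Z x] ^ [Y [Z ( [X [Y [Z x]]] )] :: [Y [Z x]]]]]

10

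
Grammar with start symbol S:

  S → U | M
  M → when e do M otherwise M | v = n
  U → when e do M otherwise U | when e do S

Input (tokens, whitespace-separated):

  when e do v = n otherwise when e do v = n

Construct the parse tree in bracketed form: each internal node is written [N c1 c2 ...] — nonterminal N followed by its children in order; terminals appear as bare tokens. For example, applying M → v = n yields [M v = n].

[S [U when e do [M v = n] otherwise [U when e do [S [M v = n]]]]]

S
U
when e do M otherwise U
when e do v = n otherwise U
when e do v = n otherwise when e do S
when e do v = n otherwise when e do M
when e do v = n otherwise when e do v = n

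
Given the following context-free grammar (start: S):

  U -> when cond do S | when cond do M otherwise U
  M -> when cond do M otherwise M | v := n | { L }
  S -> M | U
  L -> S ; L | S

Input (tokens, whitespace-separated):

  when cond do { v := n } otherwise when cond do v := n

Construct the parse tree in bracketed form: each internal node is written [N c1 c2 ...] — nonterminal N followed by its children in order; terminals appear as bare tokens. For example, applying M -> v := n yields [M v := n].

S
U
when cond do M otherwise U
when cond do { L } otherwise U
when cond do { S } otherwise U
when cond do { M } otherwise U
when cond do { v := n } otherwise U
when cond do { v := n } otherwise when cond do S
when cond do { v := n } otherwise when cond do M
when cond do { v := n } otherwise when cond do v := n

[S [U when cond do [M { [L [S [M v := n]]] }] otherwise [U when cond do [S [M v := n]]]]]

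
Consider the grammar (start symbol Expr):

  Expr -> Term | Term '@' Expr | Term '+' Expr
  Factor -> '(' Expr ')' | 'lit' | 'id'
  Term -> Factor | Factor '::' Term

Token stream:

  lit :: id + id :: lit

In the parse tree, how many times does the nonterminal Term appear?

[Expr [Term [Factor lit] :: [Term [Factor id]]] + [Expr [Term [Factor id] :: [Term [Factor lit]]]]]

4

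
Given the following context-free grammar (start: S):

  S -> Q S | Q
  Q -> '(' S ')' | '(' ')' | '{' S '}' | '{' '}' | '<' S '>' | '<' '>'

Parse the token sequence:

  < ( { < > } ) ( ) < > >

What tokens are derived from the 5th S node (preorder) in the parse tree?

[S [Q < [S [Q ( [S [Q { [S [Q < >]] }]] )] [S [Q ( )] [S [Q < >]]]] >]]

( ) < >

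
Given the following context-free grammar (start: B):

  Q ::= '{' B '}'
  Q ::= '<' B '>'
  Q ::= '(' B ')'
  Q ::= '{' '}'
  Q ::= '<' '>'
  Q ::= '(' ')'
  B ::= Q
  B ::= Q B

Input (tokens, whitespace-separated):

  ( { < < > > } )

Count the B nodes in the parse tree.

[B [Q ( [B [Q { [B [Q < [B [Q < >]] >]] }]] )]]

4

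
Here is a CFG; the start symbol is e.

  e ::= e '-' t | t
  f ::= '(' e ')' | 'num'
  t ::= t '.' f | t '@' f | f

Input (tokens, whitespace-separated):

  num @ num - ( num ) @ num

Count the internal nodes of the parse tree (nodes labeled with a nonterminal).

13

[e [e [t [t [f num]] @ [f num]]] - [t [t [f ( [e [t [f num]]] )]] @ [f num]]]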